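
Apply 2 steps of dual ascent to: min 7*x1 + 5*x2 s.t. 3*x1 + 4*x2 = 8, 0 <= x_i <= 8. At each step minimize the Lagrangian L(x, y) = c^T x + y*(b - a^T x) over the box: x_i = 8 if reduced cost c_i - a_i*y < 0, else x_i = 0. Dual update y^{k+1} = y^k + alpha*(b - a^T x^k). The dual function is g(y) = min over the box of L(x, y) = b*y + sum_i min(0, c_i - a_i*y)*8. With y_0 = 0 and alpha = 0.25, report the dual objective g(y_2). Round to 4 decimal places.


Dual ascent for LP: min 7*x1 + 5*x2, 3*x1 + 4*x2 = 8, 0 <= x_i <= 8
Step 1: y^k = 0.0, reduced costs: (7.0, 5.0)
  x^k = (0.0, 0.0), subgradient = b - a^T x = 8.0
  y^{k+1} = 0.0 + 0.25*8.0 = 2.0
Step 2: y^k = 2.0, reduced costs: (1.0, -3.0)
  x^k = (0.0, 8.0), subgradient = b - a^T x = -24.0
  y^{k+1} = 2.0 + 0.25*-24.0 = -4.0
Dual objective at y_2 = -4.0: reduced costs (19.0, 21.0), box minimizer x = (0.0, 0.0)
g(y_2) = b*y + (c1 - a1*y)*x1 + (c2 - a2*y)*x2 = 8*(-4.0) + 19.0*0.0 + 21.0*0.0 = -32.0 + 0.0 + 0.0 = -32.0


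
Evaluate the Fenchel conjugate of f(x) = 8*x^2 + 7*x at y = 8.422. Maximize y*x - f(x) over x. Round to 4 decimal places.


f*(y) = sup_x {y*x - a*x^2 - b*x} = sup_x {(y-b)*x - a*x^2}
FOC: (y - b) - 2a*x = 0 => x* = (y - b)/(2a)
x* = (8.422 - 7)/(2*8) = 0.0889
f*(8.422) = (y-b)^2/(4a) = (8.422 - 7)^2/(4*8)
= 2.0221/32 = 0.0632


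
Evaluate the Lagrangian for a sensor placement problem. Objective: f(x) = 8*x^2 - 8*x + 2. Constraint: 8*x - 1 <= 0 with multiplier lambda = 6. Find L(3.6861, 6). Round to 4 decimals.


Step 1: Evaluate f(x).
f(3.6861) = 8*3.6861^2 - 8*3.6861 + 2 = 81.2099
Step 2: Evaluate g(x).
g(3.6861) = 8*3.6861 - 1 = 28.4888
Step 3: Compute Lagrangian.
L = 81.2099 + 6*28.4888 = 252.1427


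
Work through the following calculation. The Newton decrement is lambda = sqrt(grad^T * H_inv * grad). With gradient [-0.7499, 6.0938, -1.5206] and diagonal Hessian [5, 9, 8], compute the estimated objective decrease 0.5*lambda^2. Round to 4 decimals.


Step 1: H is diagonal, so H^(-1) * g = [-0.15, 0.6771, -0.1901].
Step 2: g^T H^(-1) g = sum_i g_i^2 / H_ii
  = (-0.7499)^2/5 + (6.0938)^2/9 + (-1.5206)^2/8
  = 0.1125 + 4.126 + 0.289 = 4.5275
Step 3: Objective decrease = 0.5 * g^T H^(-1) g = 2.2638


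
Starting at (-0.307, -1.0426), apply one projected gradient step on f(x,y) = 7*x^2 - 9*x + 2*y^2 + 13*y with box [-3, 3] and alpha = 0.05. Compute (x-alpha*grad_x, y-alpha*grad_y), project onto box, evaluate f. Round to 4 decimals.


Step 1: Compute gradient at (-0.307, -1.0426).
grad_x = 2*7*-0.307 - 9 = -13.298
grad_y = 2*2*-1.0426 + 13 = 8.8296
Step 2: Gradient step.
x_raw = -0.307 - 0.05*-13.298 = 0.3579
y_raw = -1.0426 - 0.05*8.8296 = -1.4841
Step 3: Project onto [-3, 3].
x_proj = clip(0.3579) = 0.3579
y_proj = clip(-1.4841) = -1.4841
Step 4: Evaluate f.
f(0.3579, -1.4841) = -17.2125


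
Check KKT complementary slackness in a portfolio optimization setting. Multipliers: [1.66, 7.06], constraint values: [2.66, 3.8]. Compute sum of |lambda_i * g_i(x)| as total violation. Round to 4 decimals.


KKT complementary slackness check:
lambda_1 * g_1 = 1.66 * 2.66 = 4.4156
lambda_2 * g_2 = 7.06 * 3.8 = 26.828
Total violation = 4.4156 + 26.828 = 31.2436


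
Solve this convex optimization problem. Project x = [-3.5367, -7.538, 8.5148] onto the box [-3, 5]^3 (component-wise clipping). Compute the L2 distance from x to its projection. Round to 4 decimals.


Project each component onto [-3, 5].
clip(-3.5367) = -3.0, clip(-7.538) = -3.0, clip(8.5148) = 5.0
Projection = [-3.0, -3.0, 5.0]
Squared diffs: [0.288, 20.5934, 12.3538]
Distance = sqrt(33.2352) = 5.765


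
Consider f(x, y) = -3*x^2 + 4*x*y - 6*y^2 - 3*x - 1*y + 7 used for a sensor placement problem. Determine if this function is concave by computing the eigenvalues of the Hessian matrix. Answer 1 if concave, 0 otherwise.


The Hessian of f(x,y) = -3*x^2 + 4*x*y - 6*y^2 - 3*x - 1*y + 7 is:
H = [[-6, 4], [4, -12]]
Trace = -6 - 12 = -18
Determinant = -6*-12 - (4)^2 = 56
Discriminant = (-18)^2 - 4*56 = 100.0
Eigenvalues: lambda_1 = -14.0, lambda_2 = -4.0
The function is concave.

1


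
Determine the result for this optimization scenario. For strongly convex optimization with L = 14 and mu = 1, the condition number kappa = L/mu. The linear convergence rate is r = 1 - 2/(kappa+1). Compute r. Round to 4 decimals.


Step 1: Compute the condition number.
kappa = L/mu = 14/1 = 14.0
Step 2: Compute the convergence rate.
r = 1 - 2/(kappa + 1) = 1 - 2*mu/(L + mu) = (L - mu)/(L + mu) = 13/15 = 0.8667


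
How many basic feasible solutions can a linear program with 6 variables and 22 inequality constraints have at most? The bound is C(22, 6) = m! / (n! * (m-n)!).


Each vertex corresponds to some choice of n active constraints out of m, so the number of vertices is at most C(m, n) = m! / (n!(m-n)!).
m = 22, n = 6
Numerator: 22 * 21 * 20 * 19 * 18 * 17
Denominator: 6! = 720
C(22, 6) = 74613


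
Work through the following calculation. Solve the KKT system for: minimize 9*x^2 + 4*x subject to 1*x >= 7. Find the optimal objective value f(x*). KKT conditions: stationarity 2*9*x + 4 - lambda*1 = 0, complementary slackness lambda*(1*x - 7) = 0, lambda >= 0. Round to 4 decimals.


Step 1: Try lambda = 0 (constraint inactive).
x_unc = -4/(2*9) = -0.2222
Check: 1*-0.2222 = -0.2222 < 7 -- violated!
Step 2: Constraint must be active: 1*x = 7
x* = 7/1 = 7.0
lambda = (2*9*7.0 + 4)/1 = 130.0
Step 3: Compute optimal value.
f(x*) = 9*7.0^2 + 4*7.0 = 469.0


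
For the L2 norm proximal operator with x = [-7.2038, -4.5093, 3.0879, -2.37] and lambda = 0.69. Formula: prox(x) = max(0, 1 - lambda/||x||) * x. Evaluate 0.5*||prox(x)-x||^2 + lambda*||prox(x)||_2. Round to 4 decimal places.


Step 1: Compute ||x||.
||x|| = 9.3478
Step 2: Compute scaling factor.
scale = max(0, 1 - 0.69/9.3478) = 0.9262
Step 3: prox(x) = [-6.6721, -4.1764, 2.86, -2.1951]
||prox(x)|| = 8.6578
Step 4: Proximal objective.
0.5*||prox-x||^2 = 0.2381
lambda*||prox|| = 5.9739
Total = 6.2119


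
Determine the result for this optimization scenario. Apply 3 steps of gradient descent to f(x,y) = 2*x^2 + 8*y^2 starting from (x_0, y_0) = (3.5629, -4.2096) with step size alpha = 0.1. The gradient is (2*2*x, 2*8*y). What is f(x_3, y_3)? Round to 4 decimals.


Gradient descent on f(x,y) = 2*x^2 + 8*y^2.
Starting point: (3.5629, -4.2096), alpha = 0.1
Step 1: grad_x = 2*2*3.5629 = 14.2516, grad_y = 2*8*-4.2096 = -67.3536
  x_1 = 3.5629 - 0.1*14.2516 = 2.1377
  y_1 = -4.2096 - 0.1*-67.3536 = 2.5258
Step 2: grad_x = 2*2*2.1377 = 8.551, grad_y = 2*8*2.5258 = 40.4122
  x_2 = 2.1377 - 0.1*8.551 = 1.2826
  y_2 = 2.5258 - 0.1*40.4122 = -1.5155
Step 3: grad_x = 2*2*1.2826 = 5.1306, grad_y = 2*8*-1.5155 = -24.2473
  x_3 = 1.2826 - 0.1*5.1306 = 0.7696
  y_3 = -1.5155 - 0.1*-24.2473 = 0.9093
f(0.7696, 0.9093) = 2*0.7696^2 + 8*0.9093^2 = 7.7988


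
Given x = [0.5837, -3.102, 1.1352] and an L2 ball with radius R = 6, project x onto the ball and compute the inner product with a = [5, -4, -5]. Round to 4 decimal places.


Step 1: Compute ||x|| (intermediates to 6 decimals).
||x|| = sqrt(0.5837^2 + (-3.102)^2 + 1.1352^2) = 3.354369
Step 2: Project.
Since ||x|| <= R, proj = x (no scaling needed).
proj(x) = [0.5837, -3.102, 1.1352]
Step 3: Dot product.
a^T * proj(x) = 5*0.5837 - 4*(-3.102) - 5*1.1352 = 9.6505


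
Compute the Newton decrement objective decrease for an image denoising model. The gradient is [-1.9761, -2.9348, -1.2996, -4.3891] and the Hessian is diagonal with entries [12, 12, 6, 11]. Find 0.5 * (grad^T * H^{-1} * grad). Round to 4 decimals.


Step 1: H is diagonal, so H^(-1) * g = [-0.1647, -0.2446, -0.2166, -0.399].
Step 2: g^T H^(-1) g = sum_i g_i^2 / H_ii
  = (-1.9761)^2/12 + (-2.9348)^2/12 + (-1.2996)^2/6 + (-4.3891)^2/11
  = 0.3254 + 0.7178 + 0.2815 + 1.7513 = 3.076
Step 3: Objective decrease = 0.5 * g^T H^(-1) g = 1.538


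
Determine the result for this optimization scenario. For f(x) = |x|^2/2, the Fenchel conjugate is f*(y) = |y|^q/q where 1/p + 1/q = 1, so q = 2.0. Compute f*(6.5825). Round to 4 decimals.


The conjugate exponent q satisfies 1/p + 1/q = 1.
p = 2, so q = 2/(2 - 1) = 2.0
|y|^q = 6.5825^2.0 = 43.3293
f*(6.5825) = 43.3293 / 2.0 = 21.6647


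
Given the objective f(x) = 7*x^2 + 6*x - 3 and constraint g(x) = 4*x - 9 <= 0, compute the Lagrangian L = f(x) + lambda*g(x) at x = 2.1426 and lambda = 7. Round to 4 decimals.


Step 1: Evaluate f(x).
f(2.1426) = 7*2.1426^2 + 6*2.1426 - 3 = 41.9907
Step 2: Evaluate g(x).
g(2.1426) = 4*2.1426 - 9 = -0.4296
Step 3: Compute Lagrangian.
L = 41.9907 + 7*-0.4296 = 38.9835


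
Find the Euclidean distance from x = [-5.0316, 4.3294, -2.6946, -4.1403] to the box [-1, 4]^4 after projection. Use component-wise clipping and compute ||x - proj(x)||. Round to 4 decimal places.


Project each component onto [-1, 4].
clip(-5.0316) = -1.0, clip(4.3294) = 4.0, clip(-2.6946) = -1.0, clip(-4.1403) = -1.0
Projection = [-1.0, 4.0, -1.0, -1.0]
Squared diffs: [16.2538, 0.1085, 2.8717, 9.8615]
Distance = sqrt(29.0955) = 5.394


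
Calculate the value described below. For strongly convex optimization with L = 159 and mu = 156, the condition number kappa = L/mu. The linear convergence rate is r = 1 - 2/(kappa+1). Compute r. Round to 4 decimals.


Step 1: Compute the condition number.
kappa = L/mu = 159/156 = 1.0192
Step 2: Compute the convergence rate.
r = 1 - 2/(kappa + 1) = 1 - 2*mu/(L + mu) = (L - mu)/(L + mu) = 3/315 = 0.0095


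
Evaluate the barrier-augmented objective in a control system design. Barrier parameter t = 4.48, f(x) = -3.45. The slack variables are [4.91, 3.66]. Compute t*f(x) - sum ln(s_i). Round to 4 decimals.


Step 1: Compute log-barrier.
ln values: [1.5913, 1.2975]
phi = -(1.5913 + 1.2975) = -2.8887
Step 2: Compute augmented objective.
t*f(x) = 4.48*-3.45 = -15.456
Total = -15.456 - 2.8887 = -18.3447


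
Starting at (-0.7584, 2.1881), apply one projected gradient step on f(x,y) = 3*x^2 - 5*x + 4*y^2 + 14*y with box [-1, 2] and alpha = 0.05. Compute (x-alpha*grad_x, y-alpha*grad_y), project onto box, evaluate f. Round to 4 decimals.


Step 1: Compute gradient at (-0.7584, 2.1881).
grad_x = 2*3*-0.7584 - 5 = -9.5504
grad_y = 2*4*2.1881 + 14 = 31.5048
Step 2: Gradient step.
x_raw = -0.7584 - 0.05*-9.5504 = -0.2809
y_raw = 2.1881 - 0.05*31.5048 = 0.6129
Step 3: Project onto [-1, 2].
x_proj = clip(-0.2809) = -0.2809
y_proj = clip(0.6129) = 0.6129
Step 4: Evaluate f.
f(-0.2809, 0.6129) = 11.7235


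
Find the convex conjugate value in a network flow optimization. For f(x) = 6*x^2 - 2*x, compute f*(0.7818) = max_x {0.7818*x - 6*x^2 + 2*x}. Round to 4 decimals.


f*(y) = sup_x {y*x - a*x^2 - b*x} = sup_x {(y-b)*x - a*x^2}
FOC: (y - b) - 2a*x = 0 => x* = (y - b)/(2a)
x* = (0.7818 + 2)/(2*6) = 0.2318
f*(0.7818) = (y-b)^2/(4a) = (0.7818 + 2)^2/(4*6)
= 7.7384/24 = 0.3224


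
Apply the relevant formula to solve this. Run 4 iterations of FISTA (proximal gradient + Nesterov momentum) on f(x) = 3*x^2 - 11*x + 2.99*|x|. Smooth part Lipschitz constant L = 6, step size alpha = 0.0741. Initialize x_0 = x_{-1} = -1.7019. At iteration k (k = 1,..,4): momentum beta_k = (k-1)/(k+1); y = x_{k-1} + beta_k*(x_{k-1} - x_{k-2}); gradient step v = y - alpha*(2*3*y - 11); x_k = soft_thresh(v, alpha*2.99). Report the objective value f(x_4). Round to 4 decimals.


FISTA on f(x) = 3*x^2 - 11*x + 2.99*|x|
L = 6, alpha = 0.0741
Iteration 1: beta = 0.0, y = -1.7019 + 0.0*(-1.7019 + 1.7019) = -1.7019
  grad(y) = -21.2114, v = y - alpha*grad = -0.1301
  prox(v) = soft_thresh(-0.1301, 0.2216) = 0.0
Iteration 2: beta = 0.3333, y = 0.0 + 0.3333*(0.0 + 1.7019) = 0.5673
  grad(y) = -7.5962, v = y - alpha*grad = 1.1302
  prox(v) = soft_thresh(1.1302, 0.2216) = 0.9086
Iteration 3: beta = 0.5, y = 0.9086 + 0.5*(0.9086 - 0.0) = 1.3629
  grad(y) = -2.8224, v = y - alpha*grad = 1.5721
  prox(v) = soft_thresh(1.5721, 0.2216) = 1.3505
Iteration 4: beta = 0.6, y = 1.3505 + 0.6*(1.3505 - 0.9086) = 1.6156
  grad(y) = -1.3061, v = y - alpha*grad = 1.7124
  prox(v) = soft_thresh(1.7124, 0.2216) = 1.4909
f(x_4) = 3*1.4909^2 - 11*1.4909 + 2.99*|1.4909| = -5.2738


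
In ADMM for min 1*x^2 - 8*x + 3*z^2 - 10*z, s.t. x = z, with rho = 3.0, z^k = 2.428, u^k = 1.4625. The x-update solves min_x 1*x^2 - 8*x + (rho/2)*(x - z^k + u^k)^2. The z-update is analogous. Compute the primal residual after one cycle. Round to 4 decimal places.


ADMM iteration with rho = 3.0, z^k = 2.428, u^k = 1.4625
Step 1: x-update.
Minimize 1*x^2 - 8*x + (3.0/2)*(x - 2.428 + 1.4625)^2
FOC: (2*1 + 3.0)*x = 8 + 3.0*(2.428 - 1.4625)
x^{k+1} = 2.1793
Step 2: z-update.
Minimize 3*z^2 - 10*z + (3.0/2)*(2.1793 - z + 1.4625)^2
FOC: (2*3 + 3.0)*z = 10 + 3.0*(2.1793 + 1.4625)
z^{k+1} = 2.325
Step 3: u-update.
u^{k+1} = 1.4625 + 2.1793 - 2.325 = 1.3168
Step 4: Primal residual = |2.1793 - 2.325| = 0.1457


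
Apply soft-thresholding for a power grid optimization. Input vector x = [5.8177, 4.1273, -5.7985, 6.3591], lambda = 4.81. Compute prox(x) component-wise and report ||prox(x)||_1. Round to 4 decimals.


Soft-thresholding with lambda = 4.81:
prox(5.8177) = sign(5.8177)*max(|5.8177| - 4.81, 0) = 1.0077
prox(4.1273) = sign(4.1273)*max(|4.1273| - 4.81, 0) = 0.0
prox(-5.7985) = sign(-5.7985)*max(|-5.7985| - 4.81, 0) = -0.9885
prox(6.3591) = sign(6.3591)*max(|6.3591| - 4.81, 0) = 1.5491
prox(x) = [1.0077, 0.0, -0.9885, 1.5491]
||prox(x)||_1 = 1.0077 + 0.0 + 0.9885 + 1.5491 = 3.5453


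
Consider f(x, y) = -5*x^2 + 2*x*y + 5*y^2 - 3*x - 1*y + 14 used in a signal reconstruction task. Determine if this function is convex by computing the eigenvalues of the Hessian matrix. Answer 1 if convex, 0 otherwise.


The Hessian of f(x,y) = -5*x^2 + 2*x*y + 5*y^2 - 3*x - 1*y + 14 is:
H = [[-10, 2], [2, 10]]
Trace = -10 + 10 = 0
Determinant = -10*10 - (2)^2 = -104
Discriminant = (0)^2 - 4*-104 = 416.0
Eigenvalues: lambda_1 = -10.198, lambda_2 = 10.198
The function is not convex.

0


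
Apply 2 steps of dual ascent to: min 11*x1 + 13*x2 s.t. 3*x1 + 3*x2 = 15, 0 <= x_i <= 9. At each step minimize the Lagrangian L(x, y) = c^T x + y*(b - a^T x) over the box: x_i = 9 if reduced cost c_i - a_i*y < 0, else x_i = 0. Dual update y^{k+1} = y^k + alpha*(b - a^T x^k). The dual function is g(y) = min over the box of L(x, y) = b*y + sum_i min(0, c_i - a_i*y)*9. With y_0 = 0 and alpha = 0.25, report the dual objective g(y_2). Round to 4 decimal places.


Dual ascent for LP: min 11*x1 + 13*x2, 3*x1 + 3*x2 = 15, 0 <= x_i <= 9
Step 1: y^k = 0.0, reduced costs: (11.0, 13.0)
  x^k = (0.0, 0.0), subgradient = b - a^T x = 15.0
  y^{k+1} = 0.0 + 0.25*15.0 = 3.75
Step 2: y^k = 3.75, reduced costs: (-0.25, 1.75)
  x^k = (9.0, 0.0), subgradient = b - a^T x = -12.0
  y^{k+1} = 3.75 + 0.25*-12.0 = 0.75
Dual objective at y_2 = 0.75: reduced costs (8.75, 10.75), box minimizer x = (0.0, 0.0)
g(y_2) = b*y + (c1 - a1*y)*x1 + (c2 - a2*y)*x2 = 15*0.75 + 8.75*0.0 + 10.75*0.0 = 11.25 + 0.0 + 0.0 = 11.25


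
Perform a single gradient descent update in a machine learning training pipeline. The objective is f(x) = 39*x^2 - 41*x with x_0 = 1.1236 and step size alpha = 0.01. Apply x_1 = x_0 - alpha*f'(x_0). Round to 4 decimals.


We compute the gradient at x_0 and apply the update.
f'(x) = 78*x - 41
f'(1.1236) = 78*1.1236 - 41 = 46.6408
x_1 = 1.1236 - 0.01*46.6408 = 0.6572


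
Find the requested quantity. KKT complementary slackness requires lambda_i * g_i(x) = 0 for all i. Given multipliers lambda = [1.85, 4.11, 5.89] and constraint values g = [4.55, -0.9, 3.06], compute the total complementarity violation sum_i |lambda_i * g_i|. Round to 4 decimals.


KKT complementary slackness check:
lambda_1 * g_1 = 1.85 * 4.55 = 8.4175
lambda_2 * g_2 = 4.11 * -0.9 = -3.699
lambda_3 * g_3 = 5.89 * 3.06 = 18.0234
Total violation = 8.4175 + 3.699 + 18.0234 = 30.1399


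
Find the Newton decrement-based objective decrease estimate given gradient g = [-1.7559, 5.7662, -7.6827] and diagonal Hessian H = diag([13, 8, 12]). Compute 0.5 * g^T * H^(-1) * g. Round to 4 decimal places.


Step 1: H is diagonal, so H^(-1) * g = [-0.1351, 0.7208, -0.6402].
Step 2: g^T H^(-1) g = sum_i g_i^2 / H_ii
  = (-1.7559)^2/13 + (5.7662)^2/8 + (-7.6827)^2/12
  = 0.2372 + 4.1561 + 4.9187 = 9.312
Step 3: Objective decrease = 0.5 * g^T H^(-1) g = 4.656


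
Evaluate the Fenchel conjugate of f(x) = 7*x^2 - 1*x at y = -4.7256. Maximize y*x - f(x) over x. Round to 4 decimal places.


f*(y) = sup_x {y*x - a*x^2 - b*x} = sup_x {(y-b)*x - a*x^2}
FOC: (y - b) - 2a*x = 0 => x* = (y - b)/(2a)
x* = (-4.7256 + 1)/(2*7) = -0.2661
f*(-4.7256) = (y-b)^2/(4a) = (-4.7256 + 1)^2/(4*7)
= 13.8801/28 = 0.4957


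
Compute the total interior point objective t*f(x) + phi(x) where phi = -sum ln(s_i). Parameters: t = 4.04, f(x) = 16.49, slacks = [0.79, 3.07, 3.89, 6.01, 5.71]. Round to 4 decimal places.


Step 1: Compute log-barrier.
ln values: [-0.2357, 1.1217, 1.3584, 1.7934, 1.7422]
phi = -(-0.2357 + 1.1217 + 1.3584 + 1.7934 + 1.7422) = -5.78
Step 2: Compute augmented objective.
t*f(x) = 4.04*16.49 = 66.6196
Total = 66.6196 - 5.78 = 60.8396


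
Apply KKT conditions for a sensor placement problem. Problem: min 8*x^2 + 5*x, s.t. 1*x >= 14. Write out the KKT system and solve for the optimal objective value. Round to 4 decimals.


Step 1: Try lambda = 0 (constraint inactive).
x_unc = -5/(2*8) = -0.3125
Check: 1*-0.3125 = -0.3125 < 14 -- violated!
Step 2: Constraint must be active: 1*x = 14
x* = 14/1 = 14.0
lambda = (2*8*14.0 + 5)/1 = 229.0
Step 3: Compute optimal value.
f(x*) = 8*14.0^2 + 5*14.0 = 1638.0


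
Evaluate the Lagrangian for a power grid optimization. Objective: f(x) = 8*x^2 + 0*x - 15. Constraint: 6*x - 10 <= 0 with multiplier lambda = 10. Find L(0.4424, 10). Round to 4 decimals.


Step 1: Evaluate f(x).
f(0.4424) = 8*0.4424^2 + 0*0.4424 - 15 = -13.4343
Step 2: Evaluate g(x).
g(0.4424) = 6*0.4424 - 10 = -7.3456
Step 3: Compute Lagrangian.
L = -13.4343 + 10*-7.3456 = -86.8903


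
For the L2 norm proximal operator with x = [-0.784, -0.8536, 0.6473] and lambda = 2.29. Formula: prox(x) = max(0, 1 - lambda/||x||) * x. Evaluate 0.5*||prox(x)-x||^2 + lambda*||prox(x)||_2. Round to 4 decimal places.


Step 1: Compute ||x||.
||x|| = 1.3275
Step 2: Compute scaling factor.
scale = max(0, 1 - 2.29/1.3275) = 0.0
Step 3: prox(x) = [-0.0, -0.0, 0.0]
||prox(x)|| = 0.0
Step 4: Proximal objective.
0.5*||prox-x||^2 = 0.8811
lambda*||prox|| = 0.0
Total = 0.8811


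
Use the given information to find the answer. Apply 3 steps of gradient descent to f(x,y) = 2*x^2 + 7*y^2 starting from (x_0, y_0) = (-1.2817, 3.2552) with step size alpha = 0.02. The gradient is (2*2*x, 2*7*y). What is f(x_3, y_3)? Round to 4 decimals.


Gradient descent on f(x,y) = 2*x^2 + 7*y^2.
Starting point: (-1.2817, 3.2552), alpha = 0.02
Step 1: grad_x = 2*2*-1.2817 = -5.1268, grad_y = 2*7*3.2552 = 45.5728
  x_1 = -1.2817 - 0.02*-5.1268 = -1.1792
  y_1 = 3.2552 - 0.02*45.5728 = 2.3437
Step 2: grad_x = 2*2*-1.1792 = -4.7167, grad_y = 2*7*2.3437 = 32.8124
  x_2 = -1.1792 - 0.02*-4.7167 = -1.0848
  y_2 = 2.3437 - 0.02*32.8124 = 1.6875
Step 3: grad_x = 2*2*-1.0848 = -4.3393, grad_y = 2*7*1.6875 = 23.6249
  x_3 = -1.0848 - 0.02*-4.3393 = -0.998
  y_3 = 1.6875 - 0.02*23.6249 = 1.215
f(-0.998, 1.215) = 2*(-0.998)^2 + 7*1.215^2 = 12.3257


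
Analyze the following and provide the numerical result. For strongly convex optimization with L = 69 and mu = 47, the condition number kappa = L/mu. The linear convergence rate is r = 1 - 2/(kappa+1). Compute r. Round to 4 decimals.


Step 1: Compute the condition number.
kappa = L/mu = 69/47 = 1.4681
Step 2: Compute the convergence rate.
r = 1 - 2/(kappa + 1) = 1 - 2*mu/(L + mu) = (L - mu)/(L + mu) = 22/116 = 0.1897


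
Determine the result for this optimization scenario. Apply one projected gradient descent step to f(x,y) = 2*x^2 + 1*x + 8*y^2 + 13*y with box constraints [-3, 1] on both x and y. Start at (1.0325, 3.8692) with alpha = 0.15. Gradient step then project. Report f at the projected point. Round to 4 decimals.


Step 1: Compute gradient at (1.0325, 3.8692).
grad_x = 2*2*1.0325 + 1 = 5.13
grad_y = 2*8*3.8692 + 13 = 74.9072
Step 2: Gradient step.
x_raw = 1.0325 - 0.15*5.13 = 0.263
y_raw = 3.8692 - 0.15*74.9072 = -7.3669
Step 3: Project onto [-3, 1].
x_proj = clip(0.263) = 0.263
y_proj = clip(-7.3669) = -3.0
Step 4: Evaluate f.
f(0.263, -3.0) = 33.4013


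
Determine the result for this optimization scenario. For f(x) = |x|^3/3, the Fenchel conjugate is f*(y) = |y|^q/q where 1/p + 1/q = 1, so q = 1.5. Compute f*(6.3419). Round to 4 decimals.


The conjugate exponent q satisfies 1/p + 1/q = 1.
p = 3, so q = 3/(3 - 1) = 1.5
|y|^q = 6.3419^1.5 = 15.9709
f*(6.3419) = 15.9709 / 1.5 = 10.6473


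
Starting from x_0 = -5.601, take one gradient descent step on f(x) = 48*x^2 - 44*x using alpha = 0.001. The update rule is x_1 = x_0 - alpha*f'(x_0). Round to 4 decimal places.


We compute the gradient at x_0 and apply the update.
f'(x) = 96*x - 44
f'(-5.601) = 96*-5.601 - 44 = -581.696
x_1 = -5.601 - 0.001*-581.696 = -5.0193


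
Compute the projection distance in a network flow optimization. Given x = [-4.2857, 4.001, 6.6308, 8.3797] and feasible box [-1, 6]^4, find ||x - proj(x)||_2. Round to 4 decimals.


Project each component onto [-1, 6].
clip(-4.2857) = -1.0, clip(4.001) = 4.001, clip(6.6308) = 6.0, clip(8.3797) = 6.0
Projection = [-1.0, 4.001, 6.0, 6.0]
Squared diffs: [10.7958, 0.0, 0.3979, 5.663]
Distance = sqrt(16.8567) = 4.1057


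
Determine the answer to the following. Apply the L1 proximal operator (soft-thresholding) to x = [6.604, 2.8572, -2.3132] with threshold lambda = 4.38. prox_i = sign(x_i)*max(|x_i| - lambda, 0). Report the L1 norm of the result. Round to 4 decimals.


Soft-thresholding with lambda = 4.38:
prox(6.604) = sign(6.604)*max(|6.604| - 4.38, 0) = 2.224
prox(2.8572) = sign(2.8572)*max(|2.8572| - 4.38, 0) = 0.0
prox(-2.3132) = sign(-2.3132)*max(|-2.3132| - 4.38, 0) = 0.0
prox(x) = [2.224, 0.0, 0.0]
||prox(x)||_1 = 2.224 + 0.0 + 0.0 = 2.224


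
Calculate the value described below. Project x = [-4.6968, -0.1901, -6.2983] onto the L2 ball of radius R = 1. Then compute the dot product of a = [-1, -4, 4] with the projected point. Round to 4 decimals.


Step 1: Compute ||x|| (intermediates to 6 decimals).
||x|| = sqrt((-4.6968)^2 + (-0.1901)^2 + (-6.2983)^2) = 7.859049
Step 2: Project.
Since ||x|| > R, scale = R/||x|| = 1/7.859049 = 0.127242, proj(x) = scale * x
proj(x) = [-0.59763, -0.024189, -0.801408]
Step 3: Dot product.
a^T * proj(x) = -1*(-0.59763) - 4*(-0.024189) + 4*(-0.801408) = -2.5112


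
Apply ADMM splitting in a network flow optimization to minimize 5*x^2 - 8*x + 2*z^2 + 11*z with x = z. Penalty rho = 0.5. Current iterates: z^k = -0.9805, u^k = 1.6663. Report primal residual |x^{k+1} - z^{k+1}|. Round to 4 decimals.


ADMM iteration with rho = 0.5, z^k = -0.9805, u^k = 1.6663
Step 1: x-update.
Minimize 5*x^2 - 8*x + (0.5/2)*(x + 0.9805 + 1.6663)^2
FOC: (2*5 + 0.5)*x = 8 + 0.5*(-0.9805 - 1.6663)
x^{k+1} = 0.6359
Step 2: z-update.
Minimize 2*z^2 + 11*z + (0.5/2)*(0.6359 - z + 1.6663)^2
FOC: (2*2 + 0.5)*z = -11 + 0.5*(0.6359 + 1.6663)
z^{k+1} = -2.1886
Step 3: u-update.
u^{k+1} = 1.6663 + 0.6359 + 2.1886 = 4.4908
Step 4: Primal residual = |0.6359 + 2.1886| = 2.8245


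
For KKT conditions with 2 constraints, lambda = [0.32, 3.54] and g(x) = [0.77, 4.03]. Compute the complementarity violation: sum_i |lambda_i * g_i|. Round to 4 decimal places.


KKT complementary slackness check:
lambda_1 * g_1 = 0.32 * 0.77 = 0.2464
lambda_2 * g_2 = 3.54 * 4.03 = 14.2662
Total violation = 0.2464 + 14.2662 = 14.5126


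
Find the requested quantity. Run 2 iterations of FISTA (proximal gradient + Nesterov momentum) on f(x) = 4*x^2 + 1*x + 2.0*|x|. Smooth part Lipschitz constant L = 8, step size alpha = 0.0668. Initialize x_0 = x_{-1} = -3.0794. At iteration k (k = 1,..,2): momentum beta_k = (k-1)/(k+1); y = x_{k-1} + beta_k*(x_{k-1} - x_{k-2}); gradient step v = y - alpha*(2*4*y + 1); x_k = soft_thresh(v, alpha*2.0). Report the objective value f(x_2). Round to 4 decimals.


FISTA on f(x) = 4*x^2 + 1*x + 2.0*|x|
L = 8, alpha = 0.0668
Iteration 1: beta = 0.0, y = -3.0794 + 0.0*(-3.0794 + 3.0794) = -3.0794
  grad(y) = -23.6352, v = y - alpha*grad = -1.5006
  prox(v) = soft_thresh(-1.5006, 0.1336) = -1.367
Iteration 2: beta = 0.3333, y = -1.367 + 0.3333*(-1.367 + 3.0794) = -0.7962
  grad(y) = -5.3693, v = y - alpha*grad = -0.4375
  prox(v) = soft_thresh(-0.4375, 0.1336) = -0.3039
f(x_2) = 4*(-0.3039)^2 + 1*(-0.3039) + 2.0*|-0.3039| = 0.6733


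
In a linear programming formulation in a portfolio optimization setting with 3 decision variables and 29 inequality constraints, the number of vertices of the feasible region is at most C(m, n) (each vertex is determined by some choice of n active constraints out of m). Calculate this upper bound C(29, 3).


Each vertex corresponds to some choice of n active constraints out of m, so the number of vertices is at most C(m, n) = m! / (n!(m-n)!).
m = 29, n = 3
Numerator: 29 * 28 * 27
Denominator: 3! = 6
C(29, 3) = 3654


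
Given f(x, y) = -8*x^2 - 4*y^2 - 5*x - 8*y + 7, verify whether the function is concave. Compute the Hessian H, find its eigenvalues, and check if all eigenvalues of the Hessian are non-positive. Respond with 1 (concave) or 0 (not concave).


The Hessian of f(x,y) = -8*x^2 - 4*y^2 - 5*x - 8*y + 7 is:
H = [[-16, 0], [0, -8]]
Trace = -16 - 8 = -24
Determinant = -16*-8 - (0)^2 = 128
Discriminant = (-24)^2 - 4*128 = 64.0
Eigenvalues: lambda_1 = -16.0, lambda_2 = -8.0
The function is concave.

1


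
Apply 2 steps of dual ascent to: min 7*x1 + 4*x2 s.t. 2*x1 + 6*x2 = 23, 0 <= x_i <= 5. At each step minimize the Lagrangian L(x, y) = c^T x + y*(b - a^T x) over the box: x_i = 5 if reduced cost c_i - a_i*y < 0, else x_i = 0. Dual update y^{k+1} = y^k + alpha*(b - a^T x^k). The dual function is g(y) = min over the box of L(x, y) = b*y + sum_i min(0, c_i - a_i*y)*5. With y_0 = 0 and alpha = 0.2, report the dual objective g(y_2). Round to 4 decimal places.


Dual ascent for LP: min 7*x1 + 4*x2, 2*x1 + 6*x2 = 23, 0 <= x_i <= 5
Step 1: y^k = 0.0, reduced costs: (7.0, 4.0)
  x^k = (0.0, 0.0), subgradient = b - a^T x = 23.0
  y^{k+1} = 0.0 + 0.2*23.0 = 4.6
Step 2: y^k = 4.6, reduced costs: (-2.2, -23.6)
  x^k = (5.0, 5.0), subgradient = b - a^T x = -17.0
  y^{k+1} = 4.6 + 0.2*-17.0 = 1.2
Dual objective at y_2 = 1.2: reduced costs (4.6, -3.2), box minimizer x = (0.0, 5.0)
g(y_2) = b*y + (c1 - a1*y)*x1 + (c2 - a2*y)*x2 = 23*1.2 + 4.6*0.0 + (-3.2)*5.0 = 27.6 + 0.0 - 16.0 = 11.6


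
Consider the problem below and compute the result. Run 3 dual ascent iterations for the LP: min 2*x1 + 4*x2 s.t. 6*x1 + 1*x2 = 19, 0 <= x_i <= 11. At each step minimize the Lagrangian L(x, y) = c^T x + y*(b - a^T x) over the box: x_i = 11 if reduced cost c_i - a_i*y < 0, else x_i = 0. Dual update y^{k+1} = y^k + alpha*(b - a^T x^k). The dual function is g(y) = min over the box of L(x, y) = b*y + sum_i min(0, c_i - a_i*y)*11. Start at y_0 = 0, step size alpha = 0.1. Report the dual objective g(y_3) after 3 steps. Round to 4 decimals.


Dual ascent for LP: min 2*x1 + 4*x2, 6*x1 + 1*x2 = 19, 0 <= x_i <= 11
Step 1: y^k = 0.0, reduced costs: (2.0, 4.0)
  x^k = (0.0, 0.0), subgradient = b - a^T x = 19.0
  y^{k+1} = 0.0 + 0.1*19.0 = 1.9
Step 2: y^k = 1.9, reduced costs: (-9.4, 2.1)
  x^k = (11.0, 0.0), subgradient = b - a^T x = -47.0
  y^{k+1} = 1.9 + 0.1*-47.0 = -2.8
Step 3: y^k = -2.8, reduced costs: (18.8, 6.8)
  x^k = (0.0, 0.0), subgradient = b - a^T x = 19.0
  y^{k+1} = -2.8 + 0.1*19.0 = -0.9
Dual objective at y_3 = -0.9: reduced costs (7.4, 4.9), box minimizer x = (0.0, 0.0)
g(y_3) = b*y + (c1 - a1*y)*x1 + (c2 - a2*y)*x2 = 19*(-0.9) + 7.4*0.0 + 4.9*0.0 = -17.1 + 0.0 + 0.0 = -17.1


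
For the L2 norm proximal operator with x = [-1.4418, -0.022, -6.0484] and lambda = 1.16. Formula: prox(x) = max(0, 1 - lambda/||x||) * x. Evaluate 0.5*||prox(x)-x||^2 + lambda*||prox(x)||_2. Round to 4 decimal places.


Step 1: Compute ||x||.
||x|| = 6.2179
Step 2: Compute scaling factor.
scale = max(0, 1 - 1.16/6.2179) = 0.8134
Step 3: prox(x) = [-1.1728, -0.0179, -4.92]
||prox(x)|| = 5.0579
Step 4: Proximal objective.
0.5*||prox-x||^2 = 0.6728
lambda*||prox|| = 5.8672
Total = 6.54


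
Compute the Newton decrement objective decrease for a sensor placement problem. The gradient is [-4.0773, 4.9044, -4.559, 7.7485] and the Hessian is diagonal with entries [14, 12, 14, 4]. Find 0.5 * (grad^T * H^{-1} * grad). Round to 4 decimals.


Step 1: H is diagonal, so H^(-1) * g = [-0.2912, 0.4087, -0.3256, 1.9371].
Step 2: g^T H^(-1) g = sum_i g_i^2 / H_ii
  = (-4.0773)^2/14 + (4.9044)^2/12 + (-4.559)^2/14 + (7.7485)^2/4
  = 1.1875 + 2.0044 + 1.4846 + 15.0098 = 19.6863
Step 3: Objective decrease = 0.5 * g^T H^(-1) g = 9.8432


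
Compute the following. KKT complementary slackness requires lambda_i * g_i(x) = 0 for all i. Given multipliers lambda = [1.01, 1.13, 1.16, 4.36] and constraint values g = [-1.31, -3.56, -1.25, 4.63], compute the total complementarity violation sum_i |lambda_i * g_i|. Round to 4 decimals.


KKT complementary slackness check:
lambda_1 * g_1 = 1.01 * -1.31 = -1.3231
lambda_2 * g_2 = 1.13 * -3.56 = -4.0228
lambda_3 * g_3 = 1.16 * -1.25 = -1.45
lambda_4 * g_4 = 4.36 * 4.63 = 20.1868
Total violation = 1.3231 + 4.0228 + 1.45 + 20.1868 = 26.9827


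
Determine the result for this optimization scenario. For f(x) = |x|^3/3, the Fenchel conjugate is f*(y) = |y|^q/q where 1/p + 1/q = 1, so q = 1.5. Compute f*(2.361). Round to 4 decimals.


The conjugate exponent q satisfies 1/p + 1/q = 1.
p = 3, so q = 3/(3 - 1) = 1.5
|y|^q = 2.361^1.5 = 3.6278
f*(2.361) = 3.6278 / 1.5 = 2.4185


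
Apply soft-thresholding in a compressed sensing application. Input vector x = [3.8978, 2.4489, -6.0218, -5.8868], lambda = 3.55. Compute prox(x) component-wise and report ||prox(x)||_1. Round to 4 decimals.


Soft-thresholding with lambda = 3.55:
prox(3.8978) = sign(3.8978)*max(|3.8978| - 3.55, 0) = 0.3478
prox(2.4489) = sign(2.4489)*max(|2.4489| - 3.55, 0) = 0.0
prox(-6.0218) = sign(-6.0218)*max(|-6.0218| - 3.55, 0) = -2.4718
prox(-5.8868) = sign(-5.8868)*max(|-5.8868| - 3.55, 0) = -2.3368
prox(x) = [0.3478, 0.0, -2.4718, -2.3368]
||prox(x)||_1 = 0.3478 + 0.0 + 2.4718 + 2.3368 = 5.1564


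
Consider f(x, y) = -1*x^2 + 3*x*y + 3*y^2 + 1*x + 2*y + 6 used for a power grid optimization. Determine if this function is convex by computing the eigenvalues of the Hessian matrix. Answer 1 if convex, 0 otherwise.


The Hessian of f(x,y) = -1*x^2 + 3*x*y + 3*y^2 + 1*x + 2*y + 6 is:
H = [[-2, 3], [3, 6]]
Trace = -2 + 6 = 4
Determinant = -2*6 - (3)^2 = -21
Discriminant = (4)^2 - 4*-21 = 100.0
Eigenvalues: lambda_1 = -3.0, lambda_2 = 7.0
The function is not convex.

0


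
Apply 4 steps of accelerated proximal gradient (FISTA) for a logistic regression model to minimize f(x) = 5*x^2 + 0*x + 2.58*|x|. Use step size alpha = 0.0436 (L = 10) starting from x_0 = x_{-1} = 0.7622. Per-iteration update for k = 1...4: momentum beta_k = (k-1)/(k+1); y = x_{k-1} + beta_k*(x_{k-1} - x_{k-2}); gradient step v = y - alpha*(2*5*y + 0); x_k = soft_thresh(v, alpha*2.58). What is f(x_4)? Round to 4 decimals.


FISTA on f(x) = 5*x^2 + 0*x + 2.58*|x|
L = 10, alpha = 0.0436
Iteration 1: beta = 0.0, y = 0.7622 + 0.0*(0.7622 - 0.7622) = 0.7622
  grad(y) = 7.622, v = y - alpha*grad = 0.4299
  prox(v) = soft_thresh(0.4299, 0.1125) = 0.3174
Iteration 2: beta = 0.3333, y = 0.3174 + 0.3333*(0.3174 - 0.7622) = 0.1691
  grad(y) = 1.6912, v = y - alpha*grad = 0.0954
  prox(v) = soft_thresh(0.0954, 0.1125) = 0.0
Iteration 3: beta = 0.5, y = 0.0 + 0.5*(0.0 - 0.3174) = -0.1587
  grad(y) = -1.587, v = y - alpha*grad = -0.0895
  prox(v) = soft_thresh(-0.0895, 0.1125) = 0.0
Iteration 4: beta = 0.6, y = 0.0 + 0.6*(0.0 - 0.0) = 0.0
  grad(y) = 0.0, v = y - alpha*grad = 0.0
  prox(v) = soft_thresh(0.0, 0.1125) = 0.0
f(x_4) = 5*0.0^2 + 0*0.0 + 2.58*|0.0| = 0.0


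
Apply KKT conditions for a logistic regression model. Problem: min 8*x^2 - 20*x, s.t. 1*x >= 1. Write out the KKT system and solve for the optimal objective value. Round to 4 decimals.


Step 1: Try lambda = 0 (constraint inactive).
Stationarity: 2*8*x - 20 = 0
x* = 20/(2*8) = 1.25
Check constraint: 1*1.25 = 1.25 >= 1 -- satisfied.
Step 2: Compute optimal value.
f(x*) = 8*1.25^2 - 20*1.25 = -12.5


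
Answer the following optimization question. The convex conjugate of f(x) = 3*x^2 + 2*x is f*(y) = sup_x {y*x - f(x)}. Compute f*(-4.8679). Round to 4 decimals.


f*(y) = sup_x {y*x - a*x^2 - b*x} = sup_x {(y-b)*x - a*x^2}
FOC: (y - b) - 2a*x = 0 => x* = (y - b)/(2a)
x* = (-4.8679 - 2)/(2*3) = -1.1447
f*(-4.8679) = (y-b)^2/(4a) = (-4.8679 - 2)^2/(4*3)
= 47.1681/12 = 3.9307


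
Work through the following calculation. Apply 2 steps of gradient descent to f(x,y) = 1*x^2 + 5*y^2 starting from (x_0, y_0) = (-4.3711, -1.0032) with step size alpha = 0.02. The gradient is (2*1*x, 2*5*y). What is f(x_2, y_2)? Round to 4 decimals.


Gradient descent on f(x,y) = 1*x^2 + 5*y^2.
Starting point: (-4.3711, -1.0032), alpha = 0.02
Step 1: grad_x = 2*1*-4.3711 = -8.7422, grad_y = 2*5*-1.0032 = -10.032
  x_1 = -4.3711 - 0.02*-8.7422 = -4.1963
  y_1 = -1.0032 - 0.02*-10.032 = -0.8026
Step 2: grad_x = 2*1*-4.1963 = -8.3925, grad_y = 2*5*-0.8026 = -8.0256
  x_2 = -4.1963 - 0.02*-8.3925 = -4.0284
  y_2 = -0.8026 - 0.02*-8.0256 = -0.642
f(-4.0284, -0.642) = 1*(-4.0284)^2 + 5*(-0.642)^2 = 18.2892


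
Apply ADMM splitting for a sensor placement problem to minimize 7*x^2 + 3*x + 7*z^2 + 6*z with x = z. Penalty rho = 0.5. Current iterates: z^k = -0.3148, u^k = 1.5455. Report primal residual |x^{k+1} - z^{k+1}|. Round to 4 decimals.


ADMM iteration with rho = 0.5, z^k = -0.3148, u^k = 1.5455
Step 1: x-update.
Minimize 7*x^2 + 3*x + (0.5/2)*(x + 0.3148 + 1.5455)^2
FOC: (2*7 + 0.5)*x = -3 + 0.5*(-0.3148 - 1.5455)
x^{k+1} = -0.271
Step 2: z-update.
Minimize 7*z^2 + 6*z + (0.5/2)*(-0.271 - z + 1.5455)^2
FOC: (2*7 + 0.5)*z = -6 + 0.5*(-0.271 + 1.5455)
z^{k+1} = -0.3698
Step 3: u-update.
u^{k+1} = 1.5455 - 0.271 + 0.3698 = 1.6443
Step 4: Primal residual = |-0.271 + 0.3698| = 0.0988


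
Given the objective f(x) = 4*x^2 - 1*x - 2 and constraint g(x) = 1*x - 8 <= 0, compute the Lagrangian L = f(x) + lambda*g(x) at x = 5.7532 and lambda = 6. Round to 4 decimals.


Step 1: Evaluate f(x).
f(5.7532) = 4*5.7532^2 - 1*5.7532 - 2 = 124.644
Step 2: Evaluate g(x).
g(5.7532) = 1*5.7532 - 8 = -2.2468
Step 3: Compute Lagrangian.
L = 124.644 + 6*-2.2468 = 111.1632


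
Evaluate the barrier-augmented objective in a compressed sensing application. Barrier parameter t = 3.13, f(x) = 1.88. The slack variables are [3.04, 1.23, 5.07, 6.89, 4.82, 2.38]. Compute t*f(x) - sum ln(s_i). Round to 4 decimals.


Step 1: Compute log-barrier.
ln values: [1.1119, 0.207, 1.6233, 1.9301, 1.5728, 0.8671]
phi = -(1.1119 + 0.207 + 1.6233 + 1.9301 + 1.5728 + 0.8671) = -7.3122
Step 2: Compute augmented objective.
t*f(x) = 3.13*1.88 = 5.8844
Total = 5.8844 - 7.3122 = -1.4278


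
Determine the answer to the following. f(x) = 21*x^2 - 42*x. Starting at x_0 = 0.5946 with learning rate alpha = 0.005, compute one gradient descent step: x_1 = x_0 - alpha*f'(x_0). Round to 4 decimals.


We compute the gradient at x_0 and apply the update.
f'(x) = 42*x - 42
f'(0.5946) = 42*0.5946 - 42 = -17.0268
x_1 = 0.5946 - 0.005*-17.0268 = 0.6797


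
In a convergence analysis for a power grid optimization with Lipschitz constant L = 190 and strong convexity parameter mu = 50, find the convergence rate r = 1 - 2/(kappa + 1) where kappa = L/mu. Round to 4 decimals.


Step 1: Compute the condition number.
kappa = L/mu = 190/50 = 3.8
Step 2: Compute the convergence rate.
r = 1 - 2/(kappa + 1) = 1 - 2*mu/(L + mu) = (L - mu)/(L + mu) = 140/240 = 0.5833


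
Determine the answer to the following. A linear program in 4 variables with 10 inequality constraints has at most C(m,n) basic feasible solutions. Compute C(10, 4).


Each vertex corresponds to some choice of n active constraints out of m, so the number of vertices is at most C(m, n) = m! / (n!(m-n)!).
m = 10, n = 4
Numerator: 10 * 9 * 8 * 7
Denominator: 4! = 24
C(10, 4) = 210


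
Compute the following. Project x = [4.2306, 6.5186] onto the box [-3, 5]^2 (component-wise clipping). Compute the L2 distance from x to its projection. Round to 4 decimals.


Project each component onto [-3, 5].
clip(4.2306) = 4.2306, clip(6.5186) = 5.0
Projection = [4.2306, 5.0]
Squared diffs: [0.0, 2.3061]
Distance = sqrt(2.3061) = 1.5186


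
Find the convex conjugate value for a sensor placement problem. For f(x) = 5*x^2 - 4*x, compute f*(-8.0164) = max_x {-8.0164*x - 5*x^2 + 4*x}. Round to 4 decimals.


f*(y) = sup_x {y*x - a*x^2 - b*x} = sup_x {(y-b)*x - a*x^2}
FOC: (y - b) - 2a*x = 0 => x* = (y - b)/(2a)
x* = (-8.0164 + 4)/(2*5) = -0.4016
f*(-8.0164) = (y-b)^2/(4a) = (-8.0164 + 4)^2/(4*5)
= 16.1315/20 = 0.8066


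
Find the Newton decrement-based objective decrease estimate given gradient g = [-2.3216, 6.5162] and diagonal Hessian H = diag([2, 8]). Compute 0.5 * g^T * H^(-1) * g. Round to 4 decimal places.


Step 1: H is diagonal, so H^(-1) * g = [-1.1608, 0.8145].
Step 2: g^T H^(-1) g = sum_i g_i^2 / H_ii
  = (-2.3216)^2/2 + (6.5162)^2/8
  = 2.6949 + 5.3076 = 8.0025
Step 3: Objective decrease = 0.5 * g^T H^(-1) g = 4.0013


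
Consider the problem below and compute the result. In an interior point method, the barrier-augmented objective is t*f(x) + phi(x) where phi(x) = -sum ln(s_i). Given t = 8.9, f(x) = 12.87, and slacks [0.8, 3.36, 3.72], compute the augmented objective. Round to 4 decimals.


Step 1: Compute log-barrier.
ln values: [-0.2231, 1.2119, 1.3137]
phi = -(-0.2231 + 1.2119 + 1.3137) = -2.3025
Step 2: Compute augmented objective.
t*f(x) = 8.9*12.87 = 114.543
Total = 114.543 - 2.3025 = 112.2405


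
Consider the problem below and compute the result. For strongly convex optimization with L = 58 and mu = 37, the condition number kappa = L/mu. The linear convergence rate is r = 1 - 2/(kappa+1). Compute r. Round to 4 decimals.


Step 1: Compute the condition number.
kappa = L/mu = 58/37 = 1.5676
Step 2: Compute the convergence rate.
r = 1 - 2/(kappa + 1) = 1 - 2*mu/(L + mu) = (L - mu)/(L + mu) = 21/95 = 0.2211


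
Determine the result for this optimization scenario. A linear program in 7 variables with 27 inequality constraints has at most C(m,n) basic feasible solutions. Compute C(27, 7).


Each vertex corresponds to some choice of n active constraints out of m, so the number of vertices is at most C(m, n) = m! / (n!(m-n)!).
m = 27, n = 7
Numerator: 27 * 26 * 25 * 24 * 23 * 22 * 21
Denominator: 7! = 5040
C(27, 7) = 888030


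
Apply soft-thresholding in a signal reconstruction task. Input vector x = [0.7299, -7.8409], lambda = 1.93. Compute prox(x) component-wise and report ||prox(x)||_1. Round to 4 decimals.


Soft-thresholding with lambda = 1.93:
prox(0.7299) = sign(0.7299)*max(|0.7299| - 1.93, 0) = 0.0
prox(-7.8409) = sign(-7.8409)*max(|-7.8409| - 1.93, 0) = -5.9109
prox(x) = [0.0, -5.9109]
||prox(x)||_1 = 0.0 + 5.9109 = 5.9109


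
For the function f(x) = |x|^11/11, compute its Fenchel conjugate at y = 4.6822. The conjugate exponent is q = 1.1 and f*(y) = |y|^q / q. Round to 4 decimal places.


The conjugate exponent q satisfies 1/p + 1/q = 1.
p = 11, so q = 11/(11 - 1) = 1.1
|y|^q = 4.6822^1.1 = 5.4638
f*(4.6822) = 5.4638 / 1.1 = 4.9671


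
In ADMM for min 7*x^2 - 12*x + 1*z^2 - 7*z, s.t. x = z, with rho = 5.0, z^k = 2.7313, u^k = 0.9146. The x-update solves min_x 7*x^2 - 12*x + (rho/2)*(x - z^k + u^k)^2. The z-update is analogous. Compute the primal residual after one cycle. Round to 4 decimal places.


ADMM iteration with rho = 5.0, z^k = 2.7313, u^k = 0.9146
Step 1: x-update.
Minimize 7*x^2 - 12*x + (5.0/2)*(x - 2.7313 + 0.9146)^2
FOC: (2*7 + 5.0)*x = 12 + 5.0*(2.7313 - 0.9146)
x^{k+1} = 1.1097
Step 2: z-update.
Minimize 1*z^2 - 7*z + (5.0/2)*(1.1097 - z + 0.9146)^2
FOC: (2*1 + 5.0)*z = 7 + 5.0*(1.1097 + 0.9146)
z^{k+1} = 2.4459
Step 3: u-update.
u^{k+1} = 0.9146 + 1.1097 - 2.4459 = -0.4216
Step 4: Primal residual = |1.1097 - 2.4459| = 1.3362


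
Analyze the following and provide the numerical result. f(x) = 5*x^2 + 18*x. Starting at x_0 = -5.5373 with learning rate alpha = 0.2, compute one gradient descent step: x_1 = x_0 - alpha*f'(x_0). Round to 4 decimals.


We compute the gradient at x_0 and apply the update.
f'(x) = 10*x + 18
f'(-5.5373) = 10*-5.5373 + 18 = -37.373
x_1 = -5.5373 - 0.2*-37.373 = 1.9373
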